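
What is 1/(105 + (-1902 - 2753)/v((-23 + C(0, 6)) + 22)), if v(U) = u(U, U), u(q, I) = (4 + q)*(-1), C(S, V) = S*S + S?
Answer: 3/4970 ≈ 0.00060362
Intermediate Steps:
C(S, V) = S + S² (C(S, V) = S² + S = S + S²)
u(q, I) = -4 - q
v(U) = -4 - U
1/(105 + (-1902 - 2753)/v((-23 + C(0, 6)) + 22)) = 1/(105 + (-1902 - 2753)/(-4 - ((-23 + 0*(1 + 0)) + 22))) = 1/(105 - 4655/(-4 - ((-23 + 0*1) + 22))) = 1/(105 - 4655/(-4 - ((-23 + 0) + 22))) = 1/(105 - 4655/(-4 - (-23 + 22))) = 1/(105 - 4655/(-4 - 1*(-1))) = 1/(105 - 4655/(-4 + 1)) = 1/(105 - 4655/(-3)) = 1/(105 - 4655*(-⅓)) = 1/(105 + 4655/3) = 1/(4970/3) = 3/4970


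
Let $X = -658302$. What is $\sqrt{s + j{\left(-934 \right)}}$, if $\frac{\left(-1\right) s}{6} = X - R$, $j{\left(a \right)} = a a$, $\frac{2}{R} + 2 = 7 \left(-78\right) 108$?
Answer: $\frac{\sqrt{4192225168130890}}{29485} \approx 2195.9$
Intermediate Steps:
$R = - \frac{1}{29485}$ ($R = \frac{2}{-2 + 7 \left(-78\right) 108} = \frac{2}{-2 - 58968} = \frac{2}{-58970} = 2 \left(- \frac{1}{58970}\right) = - \frac{1}{29485} \approx -3.3916 \cdot 10^{-5}$)
$j{\left(a \right)} = a^{2}$
$s = \frac{116460206814}{29485}$ ($s = - 6 \left(-658302 - - \frac{1}{29485}\right) = - 6 \left(-658302 + \frac{1}{29485}\right) = \left(-6\right) \left(- \frac{19410034469}{29485}\right) = \frac{116460206814}{29485} \approx 3.9498 \cdot 10^{6}$)
$\sqrt{s + j{\left(-934 \right)}} = \sqrt{\frac{116460206814}{29485} + \left(-934\right)^{2}} = \sqrt{\frac{116460206814}{29485} + 872356} = \sqrt{\frac{142181623474}{29485}} = \frac{\sqrt{4192225168130890}}{29485}$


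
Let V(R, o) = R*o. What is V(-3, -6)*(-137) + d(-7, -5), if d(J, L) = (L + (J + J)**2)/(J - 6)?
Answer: -32249/13 ≈ -2480.7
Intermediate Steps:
d(J, L) = (L + 4*J**2)/(-6 + J) (d(J, L) = (L + (2*J)**2)/(-6 + J) = (L + 4*J**2)/(-6 + J))
V(-3, -6)*(-137) + d(-7, -5) = -3*(-6)*(-137) + (-5 + 4*(-7)**2)/(-6 - 7) = 18*(-137) + (-5 + 4*49)/(-13) = -2466 - (-5 + 196)/13 = -2466 - 1/13*191 = -2466 - 191/13 = -32249/13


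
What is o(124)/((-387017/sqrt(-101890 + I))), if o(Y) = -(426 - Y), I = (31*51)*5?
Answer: 302*I*sqrt(93985)/387017 ≈ 0.23922*I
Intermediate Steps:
I = 7905 (I = 1581*5 = 7905)
o(Y) = -426 + Y
o(124)/((-387017/sqrt(-101890 + I))) = (-426 + 124)/((-387017/sqrt(-101890 + 7905))) = -302*(-I*sqrt(93985)/387017) = -(-302)*I*sqrt(93985)/387017 = 302*I*sqrt(93985)/387017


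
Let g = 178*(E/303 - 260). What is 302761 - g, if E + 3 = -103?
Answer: 105778291/303 ≈ 3.4910e+5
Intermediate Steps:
E = -106 (E = -3 - 103 = -106)
g = -14041708/303 (g = 178*(-106/303 - 260) = 178*(-78886/303) = -14041708/303 ≈ -46342.)
302761 - g = 302761 - 1*(-14041708/303) = 302761 + 14041708/303 = 105778291/303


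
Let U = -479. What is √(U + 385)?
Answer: I*√94 ≈ 9.6954*I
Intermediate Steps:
√(U + 385) = √(-479 + 385) = √(-94) = I*√94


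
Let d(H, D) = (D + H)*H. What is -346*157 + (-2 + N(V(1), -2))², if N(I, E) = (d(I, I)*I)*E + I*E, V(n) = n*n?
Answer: -54258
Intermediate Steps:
d(H, D) = H*(D + H)
V(n) = n²
N(I, E) = E*I + 2*E*I³ (N(I, E) = ((I*(I + I))*I)*E + I*E = ((I*(2*I))*I)*E + E*I = ((2*I²)*I)*E + E*I = (2*I³)*E + E*I = 2*E*I³ + E*I = E*I + 2*E*I³)
-346*157 + (-2 + N(V(1), -2))² = -346*157 + (-2 - 2*1²*(1 + 2*(1²)²))² = -54322 + (-2 - 2*1*(1 + 2*1²))² = -54322 + (-2 - 2*1*(1 + 2*1))² = -54322 + (-2 - 2*1*(1 + 2))² = -54322 + (-2 - 2*1*3)² = -54322 + (-2 - 6)² = -54322 + (-8)² = -54322 + 64 = -54258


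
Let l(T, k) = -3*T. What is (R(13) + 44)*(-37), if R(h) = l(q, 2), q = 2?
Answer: -1406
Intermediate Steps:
R(h) = -6 (R(h) = -3*2 = -6)
(R(13) + 44)*(-37) = (-6 + 44)*(-37) = 38*(-37) = -1406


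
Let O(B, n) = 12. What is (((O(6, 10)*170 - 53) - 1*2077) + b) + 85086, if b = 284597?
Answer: 369593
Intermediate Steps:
(((O(6, 10)*170 - 53) - 1*2077) + b) + 85086 = (((12*170 - 53) - 1*2077) + 284597) + 85086 = (((2040 - 53) - 2077) + 284597) + 85086 = ((1987 - 2077) + 284597) + 85086 = (-90 + 284597) + 85086 = 284507 + 85086 = 369593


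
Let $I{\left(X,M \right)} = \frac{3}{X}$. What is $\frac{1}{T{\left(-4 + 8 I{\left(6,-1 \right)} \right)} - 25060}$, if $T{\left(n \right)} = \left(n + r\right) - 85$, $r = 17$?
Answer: $- \frac{1}{25128} \approx -3.9796 \cdot 10^{-5}$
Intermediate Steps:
$T{\left(n \right)} = -68 + n$ ($T{\left(n \right)} = \left(n + 17\right) - 85 = \left(17 + n\right) - 85 = -68 + n$)
$\frac{1}{T{\left(-4 + 8 I{\left(6,-1 \right)} \right)} - 25060} = \frac{1}{\left(-68 - \left(4 - 8 \cdot \frac{3}{6}\right)\right) - 25060} = \frac{1}{\left(-68 - \left(4 - 8 \cdot 3 \cdot \frac{1}{6}\right)\right) - 25060} = \frac{1}{\left(-68 + \left(-4 + 8 \cdot \frac{1}{2}\right)\right) - 25060} = \frac{1}{\left(-68 + \left(-4 + 4\right)\right) - 25060} = \frac{1}{\left(-68 + 0\right) - 25060} = \frac{1}{-68 - 25060} = \frac{1}{-25128} = - \frac{1}{25128}$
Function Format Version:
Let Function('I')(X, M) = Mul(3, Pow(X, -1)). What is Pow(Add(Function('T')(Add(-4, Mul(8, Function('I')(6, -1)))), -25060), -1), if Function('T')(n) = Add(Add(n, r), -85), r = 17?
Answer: Rational(-1, 25128) ≈ -3.9796e-5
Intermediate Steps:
Function('T')(n) = Add(-68, n) (Function('T')(n) = Add(Add(n, 17), -85) = Add(Add(17, n), -85) = Add(-68, n))
Pow(Add(Function('T')(Add(-4, Mul(8, Function('I')(6, -1)))), -25060), -1) = Pow(Add(Add(-68, Add(-4, Mul(8, Mul(3, Pow(6, -1))))), -25060), -1) = Pow(Add(Add(-68, Add(-4, Mul(8, Mul(3, Rational(1, 6))))), -25060), -1) = Pow(Add(Add(-68, Add(-4, Mul(8, Rational(1, 2)))), -25060), -1) = Pow(Add(Add(-68, Add(-4, 4)), -25060), -1) = Pow(Add(Add(-68, 0), -25060), -1) = Pow(Add(-68, -25060), -1) = Pow(-25128, -1) = Rational(-1, 25128)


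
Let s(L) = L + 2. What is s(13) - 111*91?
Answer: -10086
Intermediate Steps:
s(L) = 2 + L
s(13) - 111*91 = (2 + 13) - 111*91 = 15 - 10101 = -10086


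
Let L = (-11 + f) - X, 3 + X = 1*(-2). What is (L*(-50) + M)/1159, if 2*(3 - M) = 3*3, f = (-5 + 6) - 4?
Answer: 897/2318 ≈ 0.38697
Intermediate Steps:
X = -5 (X = -3 + 1*(-2) = -3 - 2 = -5)
f = -3 (f = 1 - 4 = -3)
L = -9 (L = (-11 - 3) - 1*(-5) = -14 + 5 = -9)
M = -3/2 (M = 3 - 3*3/2 = 3 - ½*9 = 3 - 9/2 = -3/2 ≈ -1.5000)
(L*(-50) + M)/1159 = (-9*(-50) - 3/2)/1159 = (450 - 3/2)*(1/1159) = (897/2)*(1/1159) = 897/2318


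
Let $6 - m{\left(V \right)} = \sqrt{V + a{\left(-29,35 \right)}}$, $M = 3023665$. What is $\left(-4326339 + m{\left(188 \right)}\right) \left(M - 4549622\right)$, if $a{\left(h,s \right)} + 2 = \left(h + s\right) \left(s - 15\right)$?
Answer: $6601798125681 + 4577871 \sqrt{34} \approx 6.6018 \cdot 10^{12}$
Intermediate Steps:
$a{\left(h,s \right)} = -2 + \left(-15 + s\right) \left(h + s\right)$ ($a{\left(h,s \right)} = -2 + \left(h + s\right) \left(s - 15\right) = -2 + \left(h + s\right) \left(-15 + s\right) = -2 + \left(-15 + s\right) \left(h + s\right)$)
$m{\left(V \right)} = 6 - \sqrt{118 + V}$ ($m{\left(V \right)} = 6 - \sqrt{V - \left(1107 - 1225\right)} = 6 - \sqrt{V - -118} = 6 - \sqrt{V + 118} = 6 - \sqrt{118 + V}$)
$\left(-4326339 + m{\left(188 \right)}\right) \left(M - 4549622\right) = \left(-4326339 + \left(6 - \sqrt{118 + 188}\right)\right) \left(3023665 - 4549622\right) = \left(-4326339 + \left(6 - \sqrt{306}\right)\right) \left(-1525957\right) = \left(-4326339 + \left(6 - 3 \sqrt{34}\right)\right) \left(-1525957\right) = \left(-4326333 - 3 \sqrt{34}\right) \left(-1525957\right) = 6601798125681 + 4577871 \sqrt{34}$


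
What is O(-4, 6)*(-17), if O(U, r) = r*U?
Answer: 408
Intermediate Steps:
O(U, r) = U*r
O(-4, 6)*(-17) = -4*6*(-17) = -24*(-17) = 408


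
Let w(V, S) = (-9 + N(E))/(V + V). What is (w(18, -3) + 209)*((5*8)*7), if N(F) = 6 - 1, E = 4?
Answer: 526400/9 ≈ 58489.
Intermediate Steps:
N(F) = 5
w(V, S) = -2/V (w(V, S) = (-9 + 5)/(V + V) = -4*1/(2*V) = -2/V)
(w(18, -3) + 209)*((5*8)*7) = (-2/18 + 209)*((5*8)*7) = (-2*1/18 + 209)*(40*7) = (-1/9 + 209)*280 = (1880/9)*280 = 526400/9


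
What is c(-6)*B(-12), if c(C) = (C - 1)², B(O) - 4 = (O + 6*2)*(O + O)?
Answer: 196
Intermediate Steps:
B(O) = 4 + 2*O*(12 + O) (B(O) = 4 + (O + 6*2)*(O + O) = 4 + (O + 12)*(2*O) = 4 + (12 + O)*(2*O) = 4 + 2*O*(12 + O))
c(C) = (-1 + C)²
c(-6)*B(-12) = (-1 - 6)²*(4 + 2*(-12)² + 24*(-12)) = (-7)²*(4 + 2*144 - 288) = 49*(4 + 288 - 288) = 49*4 = 196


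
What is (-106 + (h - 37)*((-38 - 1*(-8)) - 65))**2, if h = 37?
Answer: 11236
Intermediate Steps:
(-106 + (h - 37)*((-38 - 1*(-8)) - 65))**2 = (-106 + (37 - 37)*((-38 - 1*(-8)) - 65))**2 = (-106 + 0*((-38 + 8) - 65))**2 = (-106 + 0*(-30 - 65))**2 = (-106 + 0*(-95))**2 = (-106 + 0)**2 = (-106)**2 = 11236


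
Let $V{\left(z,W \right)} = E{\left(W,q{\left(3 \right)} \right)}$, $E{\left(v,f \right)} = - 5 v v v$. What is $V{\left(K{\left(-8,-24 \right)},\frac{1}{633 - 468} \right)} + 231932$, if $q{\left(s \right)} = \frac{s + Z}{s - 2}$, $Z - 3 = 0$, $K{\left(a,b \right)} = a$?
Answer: $\frac{208373507099}{898425} \approx 2.3193 \cdot 10^{5}$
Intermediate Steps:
$Z = 3$ ($Z = 3 + 0 = 3$)
$q{\left(s \right)} = \frac{3 + s}{-2 + s}$ ($q{\left(s \right)} = \frac{s + 3}{s - 2} = \frac{3 + s}{-2 + s}$)
$E{\left(v,f \right)} = - 5 v^{3}$ ($E{\left(v,f \right)} = - 5 v^{2} v = - 5 v^{3}$)
$V{\left(z,W \right)} = - 5 W^{3}$
$V{\left(K{\left(-8,-24 \right)},\frac{1}{633 - 468} \right)} + 231932 = - 5 \left(\frac{1}{633 - 468}\right)^{3} + 231932 = - 5 \left(\frac{1}{165}\right)^{3} + 231932 = - \frac{5}{4492125} + 231932 = \left(-5\right) \frac{1}{4492125} + 231932 = - \frac{1}{898425} + 231932 = \frac{208373507099}{898425}$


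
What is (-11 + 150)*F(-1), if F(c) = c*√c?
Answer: -139*I ≈ -139.0*I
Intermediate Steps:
F(c) = c^(3/2)
(-11 + 150)*F(-1) = (-11 + 150)*(-1)^(3/2) = 139*(-I) = -139*I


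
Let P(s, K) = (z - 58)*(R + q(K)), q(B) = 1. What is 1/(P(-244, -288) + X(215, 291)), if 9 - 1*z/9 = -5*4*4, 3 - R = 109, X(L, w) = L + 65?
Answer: -1/77735 ≈ -1.2864e-5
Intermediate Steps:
X(L, w) = 65 + L
R = -106 (R = 3 - 1*109 = 3 - 109 = -106)
z = 801 (z = 81 - 9*(-5*4)*4 = 81 - (-180)*4 = 81 - 9*(-80) = 81 + 720 = 801)
P(s, K) = -78015 (P(s, K) = (801 - 58)*(-106 + 1) = 743*(-105) = -78015)
1/(P(-244, -288) + X(215, 291)) = 1/(-78015 + (65 + 215)) = 1/(-78015 + 280) = 1/(-77735) = -1/77735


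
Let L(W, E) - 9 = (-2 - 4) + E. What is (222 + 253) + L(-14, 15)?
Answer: 493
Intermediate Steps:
L(W, E) = 3 + E (L(W, E) = 9 + ((-2 - 4) + E) = 9 + (-6 + E) = 3 + E)
(222 + 253) + L(-14, 15) = (222 + 253) + (3 + 15) = 475 + 18 = 493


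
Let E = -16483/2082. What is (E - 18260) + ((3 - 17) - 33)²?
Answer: -33434665/2082 ≈ -16059.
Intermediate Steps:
E = -16483/2082 (E = -16483*1/2082 = -16483/2082 ≈ -7.9169)
(E - 18260) + ((3 - 17) - 33)² = (-16483/2082 - 18260) + ((3 - 17) - 33)² = -38033803/2082 + (-14 - 33)² = -38033803/2082 + (-47)² = -38033803/2082 + 2209 = -33434665/2082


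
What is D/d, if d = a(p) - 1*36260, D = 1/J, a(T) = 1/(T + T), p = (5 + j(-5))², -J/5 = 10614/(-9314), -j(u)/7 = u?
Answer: -2980480/615781818693 ≈ -4.8402e-6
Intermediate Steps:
j(u) = -7*u
J = 26535/4657 (J = -53070/(-9314) = -53070*(-1)/9314 = -5*(-5307/4657) = 26535/4657 ≈ 5.6979)
p = 1600 (p = (5 - 7*(-5))² = (5 + 35)² = 40² = 1600)
a(T) = 1/(2*T)
D = 4657/26535 (D = 1/(26535/4657) = 4657/26535 ≈ 0.17550)
d = -116031999/3200 (d = (½)/1600 - 1*36260 = (½)*(1/1600) - 36260 = 1/3200 - 36260 = -116031999/3200 ≈ -36260.)
D/d = 4657/(26535*(-116031999/3200)) = (4657/26535)*(-3200/116031999) = -2980480/615781818693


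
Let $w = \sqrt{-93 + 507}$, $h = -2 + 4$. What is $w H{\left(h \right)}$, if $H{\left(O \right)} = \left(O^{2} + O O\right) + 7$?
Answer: $45 \sqrt{46} \approx 305.21$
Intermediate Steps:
$h = 2$
$H{\left(O \right)} = 7 + 2 O^{2}$ ($H{\left(O \right)} = \left(O^{2} + O^{2}\right) + 7 = 2 O^{2} + 7 = 7 + 2 O^{2}$)
$w = 3 \sqrt{46}$ ($w = \sqrt{414} = 3 \sqrt{46} \approx 20.347$)
$w H{\left(h \right)} = 3 \sqrt{46} \left(7 + 2 \cdot 2^{2}\right) = 3 \sqrt{46} \left(7 + 2 \cdot 4\right) = 3 \sqrt{46} \left(7 + 8\right) = 3 \sqrt{46} \cdot 15 = 45 \sqrt{46}$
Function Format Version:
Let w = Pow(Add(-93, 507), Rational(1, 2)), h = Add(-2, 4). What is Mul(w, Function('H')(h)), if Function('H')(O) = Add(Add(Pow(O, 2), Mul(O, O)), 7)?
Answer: Mul(45, Pow(46, Rational(1, 2))) ≈ 305.21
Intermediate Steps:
h = 2
Function('H')(O) = Add(7, Mul(2, Pow(O, 2))) (Function('H')(O) = Add(Add(Pow(O, 2), Pow(O, 2)), 7) = Add(Mul(2, Pow(O, 2)), 7) = Add(7, Mul(2, Pow(O, 2))))
w = Mul(3, Pow(46, Rational(1, 2))) (w = Pow(414, Rational(1, 2)) = Mul(3, Pow(46, Rational(1, 2))) ≈ 20.347)
Mul(w, Function('H')(h)) = Mul(Mul(3, Pow(46, Rational(1, 2))), Add(7, Mul(2, Pow(2, 2)))) = Mul(Mul(3, Pow(46, Rational(1, 2))), Add(7, Mul(2, 4))) = Mul(Mul(3, Pow(46, Rational(1, 2))), Add(7, 8)) = Mul(Mul(3, Pow(46, Rational(1, 2))), 15) = Mul(45, Pow(46, Rational(1, 2)))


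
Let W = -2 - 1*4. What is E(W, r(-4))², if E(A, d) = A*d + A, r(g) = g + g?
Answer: 1764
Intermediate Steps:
W = -6 (W = -2 - 4 = -6)
r(g) = 2*g
E(A, d) = A + A*d
E(W, r(-4))² = (-6*(1 + 2*(-4)))² = (-6*(1 - 8))² = (-6*(-7))² = 42² = 1764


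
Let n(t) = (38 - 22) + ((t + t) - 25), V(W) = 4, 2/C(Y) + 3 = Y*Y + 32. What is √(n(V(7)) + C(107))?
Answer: I*√32930382/5739 ≈ 0.99991*I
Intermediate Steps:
C(Y) = 2/(29 + Y²) (C(Y) = 2/(-3 + (Y*Y + 32)) = 2/(-3 + (Y² + 32)) = 2/(-3 + (32 + Y²)) = 2/(29 + Y²))
n(t) = -9 + 2*t (n(t) = 16 + (2*t - 25) = 16 + (-25 + 2*t) = -9 + 2*t)
√(n(V(7)) + C(107)) = √((-9 + 2*4) + 2/(29 + 107²)) = √((-9 + 8) + 2/(29 + 11449)) = √(-1 + 2/11478) = √(-1 + 2*(1/11478)) = √(-1 + 1/5739) = √(-5738/5739) = I*√32930382/5739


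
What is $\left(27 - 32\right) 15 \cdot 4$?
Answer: $-300$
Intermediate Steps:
$\left(27 - 32\right) 15 \cdot 4 = \left(-5\right) 15 \cdot 4 = \left(-75\right) 4 = -300$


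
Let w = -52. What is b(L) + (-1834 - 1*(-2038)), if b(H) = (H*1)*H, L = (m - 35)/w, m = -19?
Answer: 138633/676 ≈ 205.08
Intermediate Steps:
L = 27/26 (L = (-19 - 35)/(-52) = -54*(-1/52) = 27/26 ≈ 1.0385)
b(H) = H² (b(H) = H*H = H²)
b(L) + (-1834 - 1*(-2038)) = (27/26)² + (-1834 - 1*(-2038)) = 729/676 + (-1834 + 2038) = 729/676 + 204 = 138633/676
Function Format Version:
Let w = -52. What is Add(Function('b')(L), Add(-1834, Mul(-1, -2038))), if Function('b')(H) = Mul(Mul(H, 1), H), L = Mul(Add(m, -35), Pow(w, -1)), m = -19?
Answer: Rational(138633, 676) ≈ 205.08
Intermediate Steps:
L = Rational(27, 26) (L = Mul(Add(-19, -35), Pow(-52, -1)) = Mul(-54, Rational(-1, 52)) = Rational(27, 26) ≈ 1.0385)
Function('b')(H) = Pow(H, 2) (Function('b')(H) = Mul(H, H) = Pow(H, 2))
Add(Function('b')(L), Add(-1834, Mul(-1, -2038))) = Add(Pow(Rational(27, 26), 2), Add(-1834, Mul(-1, -2038))) = Add(Rational(729, 676), Add(-1834, 2038)) = Add(Rational(729, 676), 204) = Rational(138633, 676)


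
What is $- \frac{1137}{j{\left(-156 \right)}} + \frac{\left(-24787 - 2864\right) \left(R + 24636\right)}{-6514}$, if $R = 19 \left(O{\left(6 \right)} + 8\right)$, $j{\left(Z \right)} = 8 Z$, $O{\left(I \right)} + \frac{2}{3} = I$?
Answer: $\frac{143149945251}{1354912} \approx 1.0565 \cdot 10^{5}$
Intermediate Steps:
$O{\left(I \right)} = - \frac{2}{3} + I$
$R = \frac{760}{3}$ ($R = 19 \left(\left(- \frac{2}{3} + 6\right) + 8\right) = 19 \left(\frac{16}{3} + 8\right) = 19 \cdot \frac{40}{3} = \frac{760}{3} \approx 253.33$)
$- \frac{1137}{j{\left(-156 \right)}} + \frac{\left(-24787 - 2864\right) \left(R + 24636\right)}{-6514} = - \frac{1137}{8 \left(-156\right)} + \frac{\left(-24787 - 2864\right) \left(\frac{760}{3} + 24636\right)}{-6514} = - \frac{1137}{-1248} + \left(-27651\right) \frac{74668}{3} \left(- \frac{1}{6514}\right) = \left(-1137\right) \left(- \frac{1}{1248}\right) - - \frac{344107478}{3257} = \frac{379}{416} + \frac{344107478}{3257} = \frac{143149945251}{1354912}$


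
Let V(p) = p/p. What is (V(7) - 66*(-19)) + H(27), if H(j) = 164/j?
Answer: 34049/27 ≈ 1261.1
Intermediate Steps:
V(p) = 1
(V(7) - 66*(-19)) + H(27) = (1 - 66*(-19)) + 164/27 = (1 + 1254) + 164*(1/27) = 1255 + 164/27 = 34049/27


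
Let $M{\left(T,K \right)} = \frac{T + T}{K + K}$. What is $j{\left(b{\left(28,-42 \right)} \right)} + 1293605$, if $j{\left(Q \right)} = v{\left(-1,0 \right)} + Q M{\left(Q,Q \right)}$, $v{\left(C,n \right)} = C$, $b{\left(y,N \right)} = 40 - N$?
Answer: $1293686$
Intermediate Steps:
$M{\left(T,K \right)} = \frac{T}{K}$ ($M{\left(T,K \right)} = \frac{2 T}{2 K} = 2 T \frac{1}{2 K} = \frac{T}{K}$)
$j{\left(Q \right)} = -1 + Q$ ($j{\left(Q \right)} = -1 + Q \frac{Q}{Q} = -1 + Q 1 = -1 + Q$)
$j{\left(b{\left(28,-42 \right)} \right)} + 1293605 = \left(-1 + \left(40 - -42\right)\right) + 1293605 = \left(-1 + \left(40 + 42\right)\right) + 1293605 = \left(-1 + 82\right) + 1293605 = 81 + 1293605 = 1293686$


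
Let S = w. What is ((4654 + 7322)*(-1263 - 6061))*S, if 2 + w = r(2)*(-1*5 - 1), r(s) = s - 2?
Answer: 175424448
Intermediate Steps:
r(s) = -2 + s
w = -2 (w = -2 + (-2 + 2)*(-1*5 - 1) = -2 + 0*(-5 - 1) = -2 + 0*(-6) = -2 + 0 = -2)
S = -2
((4654 + 7322)*(-1263 - 6061))*S = ((4654 + 7322)*(-1263 - 6061))*(-2) = (11976*(-7324))*(-2) = -87712224*(-2) = 175424448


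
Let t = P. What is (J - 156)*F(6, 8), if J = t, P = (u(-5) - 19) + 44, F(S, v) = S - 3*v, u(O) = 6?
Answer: 2250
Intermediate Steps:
F(S, v) = S - 3*v
P = 31 (P = (6 - 19) + 44 = -13 + 44 = 31)
t = 31
J = 31
(J - 156)*F(6, 8) = (31 - 156)*(6 - 3*8) = -125*(6 - 24) = -125*(-18) = 2250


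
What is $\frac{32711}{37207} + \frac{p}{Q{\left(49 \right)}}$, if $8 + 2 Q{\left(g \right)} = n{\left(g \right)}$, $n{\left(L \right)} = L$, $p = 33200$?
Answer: $\frac{2471885951}{1525487} \approx 1620.4$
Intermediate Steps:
$Q{\left(g \right)} = -4 + \frac{g}{2}$
$\frac{32711}{37207} + \frac{p}{Q{\left(49 \right)}} = \frac{32711}{37207} + \frac{33200}{-4 + \frac{1}{2} \cdot 49} = 32711 \cdot \frac{1}{37207} + \frac{33200}{-4 + \frac{49}{2}} = \frac{32711}{37207} + \frac{33200}{\frac{41}{2}} = \frac{32711}{37207} + 33200 \cdot \frac{2}{41} = \frac{32711}{37207} + \frac{66400}{41} = \frac{2471885951}{1525487}$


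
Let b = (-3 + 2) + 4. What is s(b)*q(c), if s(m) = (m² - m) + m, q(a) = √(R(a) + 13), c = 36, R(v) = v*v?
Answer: 9*√1309 ≈ 325.62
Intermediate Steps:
R(v) = v²
b = 3 (b = -1 + 4 = 3)
q(a) = √(13 + a²) (q(a) = √(a² + 13) = √(13 + a²))
s(m) = m²
s(b)*q(c) = 3²*√(13 + 36²) = 9*√(13 + 1296) = 9*√1309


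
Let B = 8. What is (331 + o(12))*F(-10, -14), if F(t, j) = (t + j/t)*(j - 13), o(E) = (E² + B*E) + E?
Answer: 676863/5 ≈ 1.3537e+5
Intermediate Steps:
o(E) = E² + 9*E (o(E) = (E² + 8*E) + E = E² + 9*E)
F(t, j) = (-13 + j)*(t + j/t) (F(t, j) = (t + j/t)*(-13 + j) = (-13 + j)*(t + j/t))
(331 + o(12))*F(-10, -14) = (331 + 12*(9 + 12))*(((-14)² - 13*(-14) + (-10)²*(-13 - 14))/(-10)) = (331 + 12*21)*(-(196 + 182 + 100*(-27))/10) = (331 + 252)*(-(196 + 182 - 2700)/10) = 583*(-⅒*(-2322)) = 583*(1161/5) = 676863/5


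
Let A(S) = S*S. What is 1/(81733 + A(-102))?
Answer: 1/92137 ≈ 1.0853e-5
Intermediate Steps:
A(S) = S**2
1/(81733 + A(-102)) = 1/(81733 + (-102)**2) = 1/(81733 + 10404) = 1/92137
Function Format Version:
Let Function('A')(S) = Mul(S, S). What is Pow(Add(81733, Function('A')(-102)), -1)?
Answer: Rational(1, 92137) ≈ 1.0853e-5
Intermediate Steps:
Function('A')(S) = Pow(S, 2)
Pow(Add(81733, Function('A')(-102)), -1) = Pow(Add(81733, Pow(-102, 2)), -1) = Pow(Add(81733, 10404), -1) = Pow(92137, -1) = Rational(1, 92137)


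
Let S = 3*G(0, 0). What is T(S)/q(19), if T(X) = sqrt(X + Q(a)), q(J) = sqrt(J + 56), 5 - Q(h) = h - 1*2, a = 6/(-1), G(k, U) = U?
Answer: sqrt(39)/15 ≈ 0.41633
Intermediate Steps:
a = -6 (a = 6*(-1) = -6)
Q(h) = 7 - h (Q(h) = 5 - (h - 1*2) = 5 - (h - 2) = 5 - (-2 + h) = 5 + (2 - h) = 7 - h)
q(J) = sqrt(56 + J)
S = 0 (S = 3*0 = 0)
T(X) = sqrt(13 + X) (T(X) = sqrt(X + (7 - 1*(-6))) = sqrt(X + (7 + 6)) = sqrt(X + 13) = sqrt(13 + X))
T(S)/q(19) = sqrt(13 + 0)/(sqrt(56 + 19)) = sqrt(13)/(sqrt(75)) = sqrt(13)/((5*sqrt(3))) = sqrt(13)*(sqrt(3)/15) = sqrt(39)/15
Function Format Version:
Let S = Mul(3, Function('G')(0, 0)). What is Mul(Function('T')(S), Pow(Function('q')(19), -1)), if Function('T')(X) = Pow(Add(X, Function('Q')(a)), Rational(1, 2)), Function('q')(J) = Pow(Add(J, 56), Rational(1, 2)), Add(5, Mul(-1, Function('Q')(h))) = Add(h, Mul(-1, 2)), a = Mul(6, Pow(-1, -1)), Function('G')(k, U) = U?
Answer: Mul(Rational(1, 15), Pow(39, Rational(1, 2))) ≈ 0.41633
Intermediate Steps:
a = -6 (a = Mul(6, -1) = -6)
Function('Q')(h) = Add(7, Mul(-1, h)) (Function('Q')(h) = Add(5, Mul(-1, Add(h, Mul(-1, 2)))) = Add(5, Mul(-1, Add(h, -2))) = Add(5, Mul(-1, Add(-2, h))) = Add(5, Add(2, Mul(-1, h))) = Add(7, Mul(-1, h)))
Function('q')(J) = Pow(Add(56, J), Rational(1, 2))
S = 0 (S = Mul(3, 0) = 0)
Function('T')(X) = Pow(Add(13, X), Rational(1, 2)) (Function('T')(X) = Pow(Add(X, Add(7, Mul(-1, -6))), Rational(1, 2)) = Pow(Add(X, Add(7, 6)), Rational(1, 2)) = Pow(Add(X, 13), Rational(1, 2)) = Pow(Add(13, X), Rational(1, 2)))
Mul(Function('T')(S), Pow(Function('q')(19), -1)) = Mul(Pow(Add(13, 0), Rational(1, 2)), Pow(Pow(Add(56, 19), Rational(1, 2)), -1)) = Mul(Pow(13, Rational(1, 2)), Pow(Pow(75, Rational(1, 2)), -1)) = Mul(Pow(13, Rational(1, 2)), Pow(Mul(5, Pow(3, Rational(1, 2))), -1)) = Mul(Pow(13, Rational(1, 2)), Mul(Rational(1, 15), Pow(3, Rational(1, 2)))) = Mul(Rational(1, 15), Pow(39, Rational(1, 2)))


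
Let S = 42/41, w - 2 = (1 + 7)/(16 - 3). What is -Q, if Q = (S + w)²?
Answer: -3763600/284089 ≈ -13.248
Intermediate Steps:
w = 34/13 (w = 2 + (1 + 7)/(16 - 3) = 2 + 8/13 = 34/13 ≈ 2.6154)
S = 42/41 (S = 42*(1/41) = 42/41 ≈ 1.0244)
Q = 3763600/284089 (Q = (42/41 + 34/13)² = (1940/533)² = 3763600/284089 ≈ 13.248)
-Q = -1*3763600/284089 = -3763600/284089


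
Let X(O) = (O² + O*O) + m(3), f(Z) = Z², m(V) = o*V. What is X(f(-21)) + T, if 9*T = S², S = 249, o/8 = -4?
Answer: 395755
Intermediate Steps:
o = -32 (o = 8*(-4) = -32)
m(V) = -32*V
T = 6889 (T = (⅑)*249² = (⅑)*62001 = 6889)
X(O) = -96 + 2*O² (X(O) = (O² + O*O) - 32*3 = (O² + O²) - 96 = 2*O² - 96 = -96 + 2*O²)
X(f(-21)) + T = (-96 + 2*((-21)²)²) + 6889 = (-96 + 2*441²) + 6889 = (-96 + 2*194481) + 6889 = (-96 + 388962) + 6889 = 388866 + 6889 = 395755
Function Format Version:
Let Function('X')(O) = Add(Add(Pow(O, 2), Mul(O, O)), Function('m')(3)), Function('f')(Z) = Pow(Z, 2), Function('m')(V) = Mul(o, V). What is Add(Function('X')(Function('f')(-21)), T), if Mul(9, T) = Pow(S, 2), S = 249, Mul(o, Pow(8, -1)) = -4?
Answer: 395755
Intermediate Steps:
o = -32 (o = Mul(8, -4) = -32)
Function('m')(V) = Mul(-32, V)
T = 6889 (T = Mul(Rational(1, 9), Pow(249, 2)) = Mul(Rational(1, 9), 62001) = 6889)
Function('X')(O) = Add(-96, Mul(2, Pow(O, 2))) (Function('X')(O) = Add(Add(Pow(O, 2), Mul(O, O)), Mul(-32, 3)) = Add(Add(Pow(O, 2), Pow(O, 2)), -96) = Add(Mul(2, Pow(O, 2)), -96) = Add(-96, Mul(2, Pow(O, 2))))
Add(Function('X')(Function('f')(-21)), T) = Add(Add(-96, Mul(2, Pow(Pow(-21, 2), 2))), 6889) = Add(Add(-96, Mul(2, Pow(441, 2))), 6889) = Add(Add(-96, Mul(2, 194481)), 6889) = Add(Add(-96, 388962), 6889) = Add(388866, 6889) = 395755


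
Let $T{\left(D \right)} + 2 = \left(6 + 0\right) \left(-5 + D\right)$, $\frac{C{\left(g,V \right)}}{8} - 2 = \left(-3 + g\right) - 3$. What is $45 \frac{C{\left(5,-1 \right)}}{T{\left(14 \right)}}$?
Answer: $\frac{90}{13} \approx 6.9231$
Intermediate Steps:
$C{\left(g,V \right)} = -32 + 8 g$ ($C{\left(g,V \right)} = 16 + 8 \left(\left(-3 + g\right) - 3\right) = 16 + 8 \left(-6 + g\right) = 16 + \left(-48 + 8 g\right) = -32 + 8 g$)
$T{\left(D \right)} = -32 + 6 D$ ($T{\left(D \right)} = -2 + \left(6 + 0\right) \left(-5 + D\right) = -2 + 6 \left(-5 + D\right) = -2 + \left(-30 + 6 D\right) = -32 + 6 D$)
$45 \frac{C{\left(5,-1 \right)}}{T{\left(14 \right)}} = 45 \frac{-32 + 8 \cdot 5}{-32 + 6 \cdot 14} = 45 \frac{-32 + 40}{-32 + 84} = 45 \cdot \frac{8}{52} = 45 \cdot 8 \cdot \frac{1}{52} = 45 \cdot \frac{2}{13} = \frac{90}{13}$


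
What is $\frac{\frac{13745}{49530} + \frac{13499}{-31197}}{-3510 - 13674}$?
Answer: $\frac{5328949}{590055565632} \approx 9.0313 \cdot 10^{-6}$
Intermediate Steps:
$\frac{\frac{13745}{49530} + \frac{13499}{-31197}}{-3510 - 13674} = \frac{13745 \cdot \frac{1}{49530} + 13499 \left(- \frac{1}{31197}\right)}{-17184} = \left(\frac{2749}{9906} - \frac{13499}{31197}\right) \left(- \frac{1}{17184}\right) = \left(- \frac{5328949}{34337498}\right) \left(- \frac{1}{17184}\right) = \frac{5328949}{590055565632}$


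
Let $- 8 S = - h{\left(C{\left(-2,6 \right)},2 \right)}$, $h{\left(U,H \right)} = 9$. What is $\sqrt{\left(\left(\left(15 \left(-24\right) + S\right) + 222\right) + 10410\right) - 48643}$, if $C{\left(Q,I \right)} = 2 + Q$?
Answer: $\frac{i \sqrt{613918}}{4} \approx 195.88 i$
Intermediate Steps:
$S = \frac{9}{8}$ ($S = - \frac{\left(-1\right) 9}{8} = \left(- \frac{1}{8}\right) \left(-9\right) = \frac{9}{8} \approx 1.125$)
$\sqrt{\left(\left(\left(15 \left(-24\right) + S\right) + 222\right) + 10410\right) - 48643} = \sqrt{\left(\left(\left(15 \left(-24\right) + \frac{9}{8}\right) + 222\right) + 10410\right) - 48643} = \sqrt{\left(\left(\left(-360 + \frac{9}{8}\right) + 222\right) + 10410\right) - 48643} = \sqrt{\left(\left(- \frac{2871}{8} + 222\right) + 10410\right) - 48643} = \sqrt{\left(- \frac{1095}{8} + 10410\right) - 48643} = \sqrt{\frac{82185}{8} - 48643} = \sqrt{- \frac{306959}{8}} = \frac{i \sqrt{613918}}{4}$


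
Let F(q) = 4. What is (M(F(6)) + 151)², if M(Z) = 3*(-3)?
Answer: 20164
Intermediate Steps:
M(Z) = -9
(M(F(6)) + 151)² = (-9 + 151)² = 142² = 20164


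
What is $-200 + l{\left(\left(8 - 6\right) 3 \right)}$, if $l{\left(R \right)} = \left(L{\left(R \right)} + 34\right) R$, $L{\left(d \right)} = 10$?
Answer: $64$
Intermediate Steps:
$l{\left(R \right)} = 44 R$ ($l{\left(R \right)} = \left(10 + 34\right) R = 44 R$)
$-200 + l{\left(\left(8 - 6\right) 3 \right)} = -200 + 44 \left(8 - 6\right) 3 = -200 + 44 \cdot 2 \cdot 3 = -200 + 44 \cdot 6 = -200 + 264 = 64$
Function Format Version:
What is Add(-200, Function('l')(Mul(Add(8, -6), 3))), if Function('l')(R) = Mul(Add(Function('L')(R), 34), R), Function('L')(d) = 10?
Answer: 64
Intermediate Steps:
Function('l')(R) = Mul(44, R) (Function('l')(R) = Mul(Add(10, 34), R) = Mul(44, R))
Add(-200, Function('l')(Mul(Add(8, -6), 3))) = Add(-200, Mul(44, Mul(Add(8, -6), 3))) = Add(-200, Mul(44, Mul(2, 3))) = Add(-200, Mul(44, 6)) = Add(-200, 264) = 64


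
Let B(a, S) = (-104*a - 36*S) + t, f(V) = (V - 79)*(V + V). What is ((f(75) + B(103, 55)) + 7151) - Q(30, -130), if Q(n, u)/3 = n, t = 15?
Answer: -6216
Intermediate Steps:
f(V) = 2*V*(-79 + V) (f(V) = (-79 + V)*(2*V) = 2*V*(-79 + V))
Q(n, u) = 3*n
B(a, S) = 15 - 104*a - 36*S (B(a, S) = (-104*a - 36*S) + 15 = 15 - 104*a - 36*S)
((f(75) + B(103, 55)) + 7151) - Q(30, -130) = ((2*75*(-79 + 75) + (15 - 104*103 - 36*55)) + 7151) - 3*30 = ((2*75*(-4) + (15 - 10712 - 1980)) + 7151) - 1*90 = ((-600 - 12677) + 7151) - 90 = (-13277 + 7151) - 90 = -6126 - 90 = -6216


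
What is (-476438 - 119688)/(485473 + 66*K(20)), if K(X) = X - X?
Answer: -596126/485473 ≈ -1.2279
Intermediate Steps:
K(X) = 0
(-476438 - 119688)/(485473 + 66*K(20)) = (-476438 - 119688)/(485473 + 66*0) = -596126/(485473 + 0) = -596126/485473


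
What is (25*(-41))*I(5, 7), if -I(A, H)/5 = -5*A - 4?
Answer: -148625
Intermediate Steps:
I(A, H) = 20 + 25*A (I(A, H) = -5*(-5*A - 4) = -5*(-4 - 5*A) = 20 + 25*A)
(25*(-41))*I(5, 7) = (25*(-41))*(20 + 25*5) = -1025*(20 + 125) = -1025*145 = -148625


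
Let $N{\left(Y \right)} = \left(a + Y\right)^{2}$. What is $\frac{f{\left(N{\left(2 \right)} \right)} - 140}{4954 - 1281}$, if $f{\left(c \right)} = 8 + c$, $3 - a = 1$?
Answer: $- \frac{116}{3673} \approx -0.031582$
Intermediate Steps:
$a = 2$ ($a = 3 - 1 = 2$)
$N{\left(Y \right)} = \left(2 + Y\right)^{2}$
$\frac{f{\left(N{\left(2 \right)} \right)} - 140}{4954 - 1281} = \frac{\left(8 + \left(2 + 2\right)^{2}\right) - 140}{4954 - 1281} = \frac{\left(8 + 4^{2}\right) - 140}{3673} = \left(\left(8 + 16\right) - 140\right) \frac{1}{3673} = \left(24 - 140\right) \frac{1}{3673} = \left(-116\right) \frac{1}{3673} = - \frac{116}{3673}$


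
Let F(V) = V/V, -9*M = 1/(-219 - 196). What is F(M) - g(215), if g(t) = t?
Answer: -214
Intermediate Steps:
M = 1/3735 (M = -1/(9*(-219 - 196)) = -⅑/(-415) = -⅑*(-1/415) = 1/3735 ≈ 0.00026774)
F(V) = 1
F(M) - g(215) = 1 - 1*215 = 1 - 215 = -214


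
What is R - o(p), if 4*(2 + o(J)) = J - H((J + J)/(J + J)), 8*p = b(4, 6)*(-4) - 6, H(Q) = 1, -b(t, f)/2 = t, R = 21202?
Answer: 339255/16 ≈ 21203.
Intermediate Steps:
b(t, f) = -2*t
p = 13/4 (p = (-2*4*(-4) - 6)/8 = (-8*(-4) - 6)/8 = (32 - 6)/8 = (⅛)*26 = 13/4 ≈ 3.2500)
o(J) = -9/4 + J/4 (o(J) = -2 + (J - 1*1)/4 = -2 + (J - 1)/4 = -2 + (-1 + J)/4 = -2 + (-¼ + J/4) = -9/4 + J/4)
R - o(p) = 21202 - (-9/4 + (¼)*(13/4)) = 21202 - (-9/4 + 13/16) = 21202 - 1*(-23/16) = 21202 + 23/16 = 339255/16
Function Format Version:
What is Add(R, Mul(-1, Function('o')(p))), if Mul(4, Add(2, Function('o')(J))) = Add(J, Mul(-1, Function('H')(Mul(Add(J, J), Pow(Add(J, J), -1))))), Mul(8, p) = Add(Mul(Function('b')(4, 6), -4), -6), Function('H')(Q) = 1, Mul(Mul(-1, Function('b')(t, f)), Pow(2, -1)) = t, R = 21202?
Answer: Rational(339255, 16) ≈ 21203.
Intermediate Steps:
Function('b')(t, f) = Mul(-2, t)
p = Rational(13, 4) (p = Mul(Rational(1, 8), Add(Mul(Mul(-2, 4), -4), -6)) = Mul(Rational(1, 8), Add(Mul(-8, -4), -6)) = Mul(Rational(1, 8), Add(32, -6)) = Mul(Rational(1, 8), 26) = Rational(13, 4) ≈ 3.2500)
Function('o')(J) = Add(Rational(-9, 4), Mul(Rational(1, 4), J)) (Function('o')(J) = Add(-2, Mul(Rational(1, 4), Add(J, Mul(-1, 1)))) = Add(-2, Mul(Rational(1, 4), Add(J, -1))) = Add(-2, Mul(Rational(1, 4), Add(-1, J))) = Add(-2, Add(Rational(-1, 4), Mul(Rational(1, 4), J))) = Add(Rational(-9, 4), Mul(Rational(1, 4), J)))
Add(R, Mul(-1, Function('o')(p))) = Add(21202, Mul(-1, Add(Rational(-9, 4), Mul(Rational(1, 4), Rational(13, 4))))) = Add(21202, Mul(-1, Add(Rational(-9, 4), Rational(13, 16)))) = Add(21202, Mul(-1, Rational(-23, 16))) = Add(21202, Rational(23, 16)) = Rational(339255, 16)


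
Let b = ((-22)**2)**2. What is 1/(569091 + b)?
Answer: 1/803347 ≈ 1.2448e-6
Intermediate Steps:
b = 234256 (b = 484**2 = 234256)
1/(569091 + b) = 1/(569091 + 234256) = 1/803347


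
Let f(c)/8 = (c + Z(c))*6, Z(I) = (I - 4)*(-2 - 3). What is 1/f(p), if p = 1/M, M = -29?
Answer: 29/28032 ≈ 0.0010345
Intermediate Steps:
Z(I) = 20 - 5*I (Z(I) = (-4 + I)*(-5) = 20 - 5*I)
p = -1/29 (p = 1/(-29) = -1/29 ≈ -0.034483)
f(c) = 960 - 192*c (f(c) = 8*((c + (20 - 5*c))*6) = 8*((20 - 4*c)*6) = 8*(120 - 24*c) = 960 - 192*c)
1/f(p) = 1/(960 - 192*(-1/29)) = 1/(960 + 192/29) = 1/(28032/29) = 29/28032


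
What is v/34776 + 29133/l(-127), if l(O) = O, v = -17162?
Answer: -507654391/2208276 ≈ -229.89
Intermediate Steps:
v/34776 + 29133/l(-127) = -17162/34776 + 29133/(-127) = -17162*1/34776 + 29133*(-1/127) = -8581/17388 - 29133/127 = -507654391/2208276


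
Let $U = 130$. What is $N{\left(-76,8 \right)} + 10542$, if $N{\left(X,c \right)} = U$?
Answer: $10672$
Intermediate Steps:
$N{\left(X,c \right)} = 130$
$N{\left(-76,8 \right)} + 10542 = 130 + 10542 = 10672$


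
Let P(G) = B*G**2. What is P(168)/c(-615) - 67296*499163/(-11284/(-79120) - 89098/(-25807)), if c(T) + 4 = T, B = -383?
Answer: -10614151534388530986816/1135964031953 ≈ -9.3437e+9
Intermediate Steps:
c(T) = -4 + T
P(G) = -383*G**2
P(168)/c(-615) - 67296*499163/(-11284/(-79120) - 89098/(-25807)) = (-383*168**2)/(-4 - 615) - 67296*499163/(-11284/(-79120) - 89098/(-25807)) = -383*28224/(-619) - 67296*499163/(-11284*(-1/79120) - 89098*(-1/25807)) = -10809792*(-1/619) - 67296*499163/(2821/19780 + 89098/25807) = 10809792/619 - 67296/((1835159987/510462460)*(1/499163)) = 10809792/619 - 67296/1835159987/254803972920980 = 10809792/619 - 67296*254803972920980/1835159987 = 10809792/619 - 17147288161690270080/1835159987 = -10614151534388530986816/1135964031953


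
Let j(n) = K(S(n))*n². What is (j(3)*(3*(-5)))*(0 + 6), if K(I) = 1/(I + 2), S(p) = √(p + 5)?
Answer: 405 - 405*√2 ≈ -167.76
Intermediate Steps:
S(p) = √(5 + p)
K(I) = 1/(2 + I)
j(n) = n²/(2 + √(5 + n))
(j(3)*(3*(-5)))*(0 + 6) = ((3²/(2 + √(5 + 3)))*(3*(-5)))*(0 + 6) = ((9/(2 + √8))*(-15))*6 = ((9/(2 + 2*√2))*(-15))*6 = -135/(2 + 2*√2)*6 = -810/(2 + 2*√2)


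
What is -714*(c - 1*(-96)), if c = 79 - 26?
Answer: -106386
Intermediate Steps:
c = 53
-714*(c - 1*(-96)) = -714*(53 - 1*(-96)) = -714*(53 + 96) = -714*149 = -106386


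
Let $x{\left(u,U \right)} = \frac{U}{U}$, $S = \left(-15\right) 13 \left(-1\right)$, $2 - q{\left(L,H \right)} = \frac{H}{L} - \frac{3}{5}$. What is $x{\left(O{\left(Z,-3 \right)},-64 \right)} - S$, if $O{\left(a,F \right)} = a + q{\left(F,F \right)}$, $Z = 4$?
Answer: $-194$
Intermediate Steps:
$q{\left(L,H \right)} = \frac{13}{5} - \frac{H}{L}$ ($q{\left(L,H \right)} = 2 - \left(\frac{H}{L} - \frac{3}{5}\right) = 2 - \left(- \frac{3}{5} + \frac{H}{L}\right) = \frac{13}{5} - \frac{H}{L}$)
$O{\left(a,F \right)} = \frac{8}{5} + a$ ($O{\left(a,F \right)} = a + \left(\frac{13}{5} - \frac{F}{F}\right) = a + \left(\frac{13}{5} - 1\right) = a + \frac{8}{5} = \frac{8}{5} + a$)
$S = 195$ ($S = \left(-195\right) \left(-1\right) = 195$)
$x{\left(u,U \right)} = 1$
$x{\left(O{\left(Z,-3 \right)},-64 \right)} - S = 1 - 195 = -194$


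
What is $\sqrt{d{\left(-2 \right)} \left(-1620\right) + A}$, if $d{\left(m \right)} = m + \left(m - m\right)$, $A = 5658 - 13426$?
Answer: $4 i \sqrt{283} \approx 67.29 i$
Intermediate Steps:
$A = -7768$ ($A = 5658 - 13426 = -7768$)
$d{\left(m \right)} = m$ ($d{\left(m \right)} = m + 0 = m$)
$\sqrt{d{\left(-2 \right)} \left(-1620\right) + A} = \sqrt{\left(-2\right) \left(-1620\right) - 7768} = \sqrt{3240 - 7768} = \sqrt{-4528} = 4 i \sqrt{283}$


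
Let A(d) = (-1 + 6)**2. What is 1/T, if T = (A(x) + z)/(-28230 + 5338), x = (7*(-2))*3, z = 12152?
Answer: -22892/12177 ≈ -1.8799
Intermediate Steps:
x = -42 (x = -14*3 = -42)
A(d) = 25 (A(d) = 5**2 = 25)
T = -12177/22892 (T = (25 + 12152)/(-28230 + 5338) = 12177/(-22892) = 12177*(-1/22892) = -12177/22892 ≈ -0.53193)
1/T = 1/(-12177/22892) = -22892/12177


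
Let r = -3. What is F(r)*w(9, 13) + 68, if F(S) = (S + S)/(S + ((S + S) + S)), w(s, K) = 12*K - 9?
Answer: 283/2 ≈ 141.50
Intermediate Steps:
w(s, K) = -9 + 12*K
F(S) = ½ (F(S) = (2*S)/(S + (2*S + S)) = (2*S)/(S + 3*S) = (2*S)/((4*S)) = (2*S)*(1/(4*S)) = ½)
F(r)*w(9, 13) + 68 = (-9 + 12*13)/2 + 68 = (-9 + 156)/2 + 68 = (½)*147 + 68 = 147/2 + 68 = 283/2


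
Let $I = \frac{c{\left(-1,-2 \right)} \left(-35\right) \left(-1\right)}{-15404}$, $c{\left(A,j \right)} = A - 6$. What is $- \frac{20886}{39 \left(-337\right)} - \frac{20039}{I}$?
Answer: $- \frac{1352328686346}{1073345} \approx -1.2599 \cdot 10^{6}$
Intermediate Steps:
$c{\left(A,j \right)} = -6 + A$
$I = \frac{245}{15404}$ ($I = \frac{\left(-6 - 1\right) \left(-35\right) \left(-1\right)}{-15404} = \left(-7\right) \left(-35\right) \left(-1\right) \left(- \frac{1}{15404}\right) = 245 \left(-1\right) \left(- \frac{1}{15404}\right) = \left(-245\right) \left(- \frac{1}{15404}\right) = \frac{245}{15404} \approx 0.015905$)
$- \frac{20886}{39 \left(-337\right)} - \frac{20039}{I} = - \frac{20886}{39 \left(-337\right)} - \frac{20039}{\frac{245}{15404}} = - \frac{20886}{-13143} - \frac{308680756}{245} = \left(-20886\right) \left(- \frac{1}{13143}\right) - \frac{308680756}{245} = \frac{6962}{4381} - \frac{308680756}{245} = - \frac{1352328686346}{1073345}$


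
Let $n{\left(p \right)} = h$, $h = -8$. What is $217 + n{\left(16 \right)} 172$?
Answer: $-1159$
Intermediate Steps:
$n{\left(p \right)} = -8$
$217 + n{\left(16 \right)} 172 = 217 - 1376 = -1159$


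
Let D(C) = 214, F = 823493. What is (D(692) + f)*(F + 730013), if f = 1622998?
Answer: 2521669581272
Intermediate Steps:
(D(692) + f)*(F + 730013) = (214 + 1622998)*(823493 + 730013) = 1623212*1553506 = 2521669581272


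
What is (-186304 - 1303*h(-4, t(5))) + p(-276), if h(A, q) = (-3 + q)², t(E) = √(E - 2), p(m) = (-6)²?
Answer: -201904 + 7818*√3 ≈ -1.8836e+5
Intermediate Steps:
p(m) = 36
t(E) = √(-2 + E)
(-186304 - 1303*h(-4, t(5))) + p(-276) = (-186304 - 1303*(-3 + √(-2 + 5))²) + 36 = (-186304 - 1303*(-3 + √3)²) + 36 = -186268 - 1303*(-3 + √3)²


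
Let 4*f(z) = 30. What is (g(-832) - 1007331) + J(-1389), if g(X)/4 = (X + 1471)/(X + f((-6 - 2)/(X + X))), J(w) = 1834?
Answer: -1658069665/1649 ≈ -1.0055e+6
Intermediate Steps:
f(z) = 15/2 (f(z) = (1/4)*30 = 15/2)
g(X) = 4*(1471 + X)/(15/2 + X) (g(X) = 4*((X + 1471)/(X + 15/2)) = 4*((1471 + X)/(15/2 + X)) = 4*(1471 + X)/(15/2 + X))
(g(-832) - 1007331) + J(-1389) = (8*(1471 - 832)/(15 + 2*(-832)) - 1007331) + 1834 = (8*639/(15 - 1664) - 1007331) + 1834 = (8*639/(-1649) - 1007331) + 1834 = (8*(-1/1649)*639 - 1007331) + 1834 = (-5112/1649 - 1007331) + 1834 = -1661093931/1649 + 1834 = -1658069665/1649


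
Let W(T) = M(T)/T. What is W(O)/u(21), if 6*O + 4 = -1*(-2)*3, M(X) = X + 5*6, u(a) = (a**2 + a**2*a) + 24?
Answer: 91/9726 ≈ 0.0093564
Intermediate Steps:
u(a) = 24 + a**2 + a**3 (u(a) = (a**2 + a**3) + 24 = 24 + a**2 + a**3)
M(X) = 30 + X (M(X) = X + 30 = 30 + X)
O = 1/3 (O = -2/3 + (-1*(-2)*3)/6 = -2/3 + (2*3)/6 = -2/3 + (1/6)*6 = -2/3 + 1 = 1/3 ≈ 0.33333)
W(T) = (30 + T)/T
W(O)/u(21) = ((30 + 1/3)/(1/3))/(24 + 21**2 + 21**3) = (3*(91/3))/(24 + 441 + 9261) = 91/9726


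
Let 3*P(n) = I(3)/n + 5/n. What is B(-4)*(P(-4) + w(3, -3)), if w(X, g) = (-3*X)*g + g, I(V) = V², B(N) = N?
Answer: -274/3 ≈ -91.333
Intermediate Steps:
P(n) = 14/(3*n) (P(n) = (3²/n + 5/n)/3 = (9/n + 5/n)/3 = (14/n)/3 = 14/(3*n))
w(X, g) = g - 3*X*g (w(X, g) = -3*X*g + g = g - 3*X*g)
B(-4)*(P(-4) + w(3, -3)) = -4*((14/3)/(-4) - 3*(1 - 3*3)) = -4*((14/3)*(-¼) - 3*(1 - 9)) = -4*(-7/6 - 3*(-8)) = -4*(-7/6 + 24) = -4*137/6 = -274/3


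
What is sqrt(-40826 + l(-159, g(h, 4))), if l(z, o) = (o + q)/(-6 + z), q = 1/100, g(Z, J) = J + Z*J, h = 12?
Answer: I*sqrt(111149643165)/1650 ≈ 202.06*I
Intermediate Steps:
g(Z, J) = J + J*Z
q = 1/100 ≈ 0.010000
l(z, o) = (1/100 + o)/(-6 + z) (l(z, o) = (o + 1/100)/(-6 + z) = (1/100 + o)/(-6 + z))
sqrt(-40826 + l(-159, g(h, 4))) = sqrt(-40826 + (1/100 + 4*(1 + 12))/(-6 - 159)) = sqrt(-40826 + (1/100 + 4*13)/(-165)) = sqrt(-40826 - (1/100 + 52)/165) = sqrt(-40826 - 1/165*5201/100) = sqrt(-40826 - 5201/16500) = sqrt(-673634201/16500) = I*sqrt(111149643165)/1650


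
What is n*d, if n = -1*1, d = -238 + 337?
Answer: -99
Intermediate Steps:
d = 99
n = -1
n*d = -1*99 = -99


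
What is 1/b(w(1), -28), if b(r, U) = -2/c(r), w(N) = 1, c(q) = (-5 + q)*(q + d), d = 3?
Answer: 8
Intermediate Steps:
c(q) = (-5 + q)*(3 + q) (c(q) = (-5 + q)*(q + 3) = (-5 + q)*(3 + q))
b(r, U) = -2/(-15 + r**2 - 2*r)
1/b(w(1), -28) = 1/(2/(15 - 1*1**2 + 2*1)) = 1/(2/(15 - 1*1 + 2)) = 1/(2/(15 - 1 + 2)) = 1/(2/16) = 1/(2*(1/16)) = 1/(1/8) = 8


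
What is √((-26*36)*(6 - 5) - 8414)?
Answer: 5*I*√374 ≈ 96.695*I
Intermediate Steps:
√((-26*36)*(6 - 5) - 8414) = √(-936*1 - 8414) = √(-936 - 8414) = √(-9350) = 5*I*√374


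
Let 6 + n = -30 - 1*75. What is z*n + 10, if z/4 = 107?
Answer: -47498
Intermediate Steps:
z = 428 (z = 4*107 = 428)
n = -111 (n = -6 + (-30 - 1*75) = -6 + (-30 - 75) = -6 - 105 = -111)
z*n + 10 = 428*(-111) + 10 = -47508 + 10 = -47498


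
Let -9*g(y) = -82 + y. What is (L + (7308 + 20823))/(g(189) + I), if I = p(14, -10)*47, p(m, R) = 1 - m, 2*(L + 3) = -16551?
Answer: -357345/11212 ≈ -31.872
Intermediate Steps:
L = -16557/2 (L = -3 + (½)*(-16551) = -3 - 16551/2 = -16557/2 ≈ -8278.5)
g(y) = 82/9 - y/9 (g(y) = -(-82 + y)/9 = 82/9 - y/9)
I = -611 (I = (1 - 1*14)*47 = (1 - 14)*47 = -13*47 = -611)
(L + (7308 + 20823))/(g(189) + I) = (-16557/2 + (7308 + 20823))/((82/9 - ⅑*189) - 611) = (-16557/2 + 28131)/((82/9 - 21) - 611) = 39705/(2*(-107/9 - 611)) = 39705/(2*(-5606/9)) = (39705/2)*(-9/5606) = -357345/11212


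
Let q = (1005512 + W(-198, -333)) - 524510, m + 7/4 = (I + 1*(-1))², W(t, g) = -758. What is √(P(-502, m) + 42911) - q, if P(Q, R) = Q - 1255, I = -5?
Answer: -480244 + 19*√114 ≈ -4.8004e+5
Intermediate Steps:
m = 137/4 (m = -7/4 + (-5 + 1*(-1))² = -7/4 + (-5 - 1)² = -7/4 + (-6)² = -7/4 + 36 = 137/4 ≈ 34.250)
P(Q, R) = -1255 + Q
q = 480244 (q = (1005512 - 758) - 524510 = 1004754 - 524510 = 480244)
√(P(-502, m) + 42911) - q = √((-1255 - 502) + 42911) - 1*480244 = √(-1757 + 42911) - 480244 = √41154 - 480244 = 19*√114 - 480244 = -480244 + 19*√114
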